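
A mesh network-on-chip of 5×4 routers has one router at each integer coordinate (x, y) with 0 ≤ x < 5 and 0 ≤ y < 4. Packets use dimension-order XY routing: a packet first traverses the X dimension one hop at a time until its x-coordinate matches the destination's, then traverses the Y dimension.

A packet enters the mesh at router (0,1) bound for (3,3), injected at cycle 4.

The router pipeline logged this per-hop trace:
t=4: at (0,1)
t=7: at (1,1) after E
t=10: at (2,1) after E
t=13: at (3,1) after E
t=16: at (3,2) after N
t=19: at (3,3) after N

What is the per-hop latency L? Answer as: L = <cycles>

L = 3

From hop 0 (4) to hop 1 (7): +3 cycles.
One hop costs L cycles, so L = 3.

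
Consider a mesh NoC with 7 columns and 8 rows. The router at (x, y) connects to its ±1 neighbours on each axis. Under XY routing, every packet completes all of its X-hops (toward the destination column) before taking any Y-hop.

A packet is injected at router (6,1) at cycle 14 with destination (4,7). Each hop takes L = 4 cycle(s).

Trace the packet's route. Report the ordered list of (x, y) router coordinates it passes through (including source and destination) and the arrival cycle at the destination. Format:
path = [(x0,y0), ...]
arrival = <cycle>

path = [(6,1), (5,1), (4,1), (4,2), (4,3), (4,4), (4,5), (4,6), (4,7)]
arrival = 46

t=14: at (6,1)
t=18: at (5,1) after W
t=22: at (4,1) after W
t=26: at (4,2) after N
t=30: at (4,3) after N
t=34: at (4,4) after N
t=38: at (4,5) after N
t=42: at (4,6) after N
t=46: at (4,7) after N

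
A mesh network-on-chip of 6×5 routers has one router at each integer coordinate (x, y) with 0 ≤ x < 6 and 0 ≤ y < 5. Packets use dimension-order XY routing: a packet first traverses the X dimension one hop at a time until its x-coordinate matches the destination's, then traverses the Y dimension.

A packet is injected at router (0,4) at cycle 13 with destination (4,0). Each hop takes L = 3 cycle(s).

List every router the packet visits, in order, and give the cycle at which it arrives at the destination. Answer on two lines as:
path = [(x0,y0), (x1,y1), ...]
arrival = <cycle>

hop 0: (0,4) @ cyc 13
hop 1: (1,4) @ cyc 16  [E]
hop 2: (2,4) @ cyc 19  [E]
hop 3: (3,4) @ cyc 22  [E]
hop 4: (4,4) @ cyc 25  [E]
hop 5: (4,3) @ cyc 28  [S]
hop 6: (4,2) @ cyc 31  [S]
hop 7: (4,1) @ cyc 34  [S]
hop 8: (4,0) @ cyc 37  [S]

path = [(0,4), (1,4), (2,4), (3,4), (4,4), (4,3), (4,2), (4,1), (4,0)]
arrival = 37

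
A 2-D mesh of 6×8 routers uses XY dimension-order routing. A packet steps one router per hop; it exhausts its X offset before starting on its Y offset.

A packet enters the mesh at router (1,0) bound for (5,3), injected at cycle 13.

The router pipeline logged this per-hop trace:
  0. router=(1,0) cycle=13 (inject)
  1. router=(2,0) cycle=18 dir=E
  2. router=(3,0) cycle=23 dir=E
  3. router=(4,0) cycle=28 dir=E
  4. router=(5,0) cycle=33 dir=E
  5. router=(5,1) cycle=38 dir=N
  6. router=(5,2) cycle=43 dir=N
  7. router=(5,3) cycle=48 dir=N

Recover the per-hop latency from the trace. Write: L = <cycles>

Between hops 0 and 1 the cycle counter advances 18 − 13 = 5.
One hop costs L cycles, so L = 5.

L = 5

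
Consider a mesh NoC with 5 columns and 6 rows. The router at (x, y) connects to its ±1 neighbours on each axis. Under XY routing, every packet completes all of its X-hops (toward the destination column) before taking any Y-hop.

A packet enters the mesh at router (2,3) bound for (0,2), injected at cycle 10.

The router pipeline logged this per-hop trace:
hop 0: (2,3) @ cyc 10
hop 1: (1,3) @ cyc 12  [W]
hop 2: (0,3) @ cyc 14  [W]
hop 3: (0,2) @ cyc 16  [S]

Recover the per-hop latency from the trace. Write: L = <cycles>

From hop 0 (10) to hop 1 (12): +2 cycles.
That increment is L by definition: L = 2.

L = 2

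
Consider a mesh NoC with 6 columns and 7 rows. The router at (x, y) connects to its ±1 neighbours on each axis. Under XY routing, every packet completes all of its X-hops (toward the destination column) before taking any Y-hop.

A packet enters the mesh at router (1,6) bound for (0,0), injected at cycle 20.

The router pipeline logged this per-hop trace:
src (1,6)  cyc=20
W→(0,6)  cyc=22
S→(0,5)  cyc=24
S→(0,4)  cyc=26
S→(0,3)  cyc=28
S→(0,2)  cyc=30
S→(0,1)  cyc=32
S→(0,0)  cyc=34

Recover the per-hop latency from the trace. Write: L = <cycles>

L = 2

Δcyc across hop 0→1: 22 − 20 = 2.
That increment is L by definition: L = 2.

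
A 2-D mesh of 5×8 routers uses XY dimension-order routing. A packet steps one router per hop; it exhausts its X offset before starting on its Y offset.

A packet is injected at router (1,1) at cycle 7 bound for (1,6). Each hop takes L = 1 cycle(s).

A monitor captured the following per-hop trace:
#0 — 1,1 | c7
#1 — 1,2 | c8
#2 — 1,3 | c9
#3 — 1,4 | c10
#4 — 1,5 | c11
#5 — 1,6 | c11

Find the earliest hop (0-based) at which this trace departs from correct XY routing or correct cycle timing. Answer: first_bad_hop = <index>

first_bad_hop = 5

check 1→ d=(0,1) cyc+1: ok
check 2→ d=(0,1) cyc+1: ok
check 3→ d=(0,1) cyc+1: ok
check 4→ d=(0,1) cyc+1: ok
check 5→ d=(0,1) cyc+0: BAD: Δcyc=0≠L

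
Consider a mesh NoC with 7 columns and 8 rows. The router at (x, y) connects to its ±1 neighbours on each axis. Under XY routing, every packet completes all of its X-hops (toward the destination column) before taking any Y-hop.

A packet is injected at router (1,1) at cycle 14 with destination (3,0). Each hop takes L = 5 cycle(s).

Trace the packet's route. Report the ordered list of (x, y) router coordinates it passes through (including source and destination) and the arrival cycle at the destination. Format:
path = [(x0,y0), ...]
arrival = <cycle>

src (1,1)  cyc=14
E→(2,1)  cyc=19
E→(3,1)  cyc=24
S→(3,0)  cyc=29

path = [(1,1), (2,1), (3,1), (3,0)]
arrival = 29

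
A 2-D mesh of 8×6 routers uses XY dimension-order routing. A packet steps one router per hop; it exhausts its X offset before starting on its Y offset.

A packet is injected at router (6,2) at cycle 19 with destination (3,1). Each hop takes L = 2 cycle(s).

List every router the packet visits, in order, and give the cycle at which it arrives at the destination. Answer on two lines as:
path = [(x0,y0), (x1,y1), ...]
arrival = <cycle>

path = [(6,2), (5,2), (4,2), (3,2), (3,1)]
arrival = 27

  0. router=(6,2) cycle=19 (inject)
  1. router=(5,2) cycle=21 dir=W
  2. router=(4,2) cycle=23 dir=W
  3. router=(3,2) cycle=25 dir=W
  4. router=(3,1) cycle=27 dir=S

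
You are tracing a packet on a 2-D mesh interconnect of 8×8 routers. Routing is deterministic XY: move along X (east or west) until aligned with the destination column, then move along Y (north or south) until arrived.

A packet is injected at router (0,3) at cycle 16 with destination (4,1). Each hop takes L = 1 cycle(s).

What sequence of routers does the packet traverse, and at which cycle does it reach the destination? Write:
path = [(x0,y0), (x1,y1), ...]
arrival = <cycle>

path = [(0,3), (1,3), (2,3), (3,3), (4,3), (4,2), (4,1)]
arrival = 22

hop 0: (0,3) @ cyc 16
hop 1: (1,3) @ cyc 17  [E]
hop 2: (2,3) @ cyc 18  [E]
hop 3: (3,3) @ cyc 19  [E]
hop 4: (4,3) @ cyc 20  [E]
hop 5: (4,2) @ cyc 21  [S]
hop 6: (4,1) @ cyc 22  [S]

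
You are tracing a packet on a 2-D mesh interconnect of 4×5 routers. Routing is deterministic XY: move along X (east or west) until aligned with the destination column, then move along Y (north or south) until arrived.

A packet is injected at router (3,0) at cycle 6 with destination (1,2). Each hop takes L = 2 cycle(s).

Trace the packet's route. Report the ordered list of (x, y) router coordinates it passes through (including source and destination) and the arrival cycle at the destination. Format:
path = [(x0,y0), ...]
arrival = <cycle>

#0 — 3,0 | c6
#1 — 2,0 | c8 | W
#2 — 1,0 | c10 | W
#3 — 1,1 | c12 | N
#4 — 1,2 | c14 | N

path = [(3,0), (2,0), (1,0), (1,1), (1,2)]
arrival = 14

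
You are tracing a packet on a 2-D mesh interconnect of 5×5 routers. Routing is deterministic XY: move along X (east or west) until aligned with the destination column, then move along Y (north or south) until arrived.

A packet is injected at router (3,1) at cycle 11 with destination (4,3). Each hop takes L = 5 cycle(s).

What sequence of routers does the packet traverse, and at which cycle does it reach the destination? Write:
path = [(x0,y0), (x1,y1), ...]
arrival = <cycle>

t=11: at (3,1)
t=16: at (4,1) after E
t=21: at (4,2) after N
t=26: at (4,3) after N

path = [(3,1), (4,1), (4,2), (4,3)]
arrival = 26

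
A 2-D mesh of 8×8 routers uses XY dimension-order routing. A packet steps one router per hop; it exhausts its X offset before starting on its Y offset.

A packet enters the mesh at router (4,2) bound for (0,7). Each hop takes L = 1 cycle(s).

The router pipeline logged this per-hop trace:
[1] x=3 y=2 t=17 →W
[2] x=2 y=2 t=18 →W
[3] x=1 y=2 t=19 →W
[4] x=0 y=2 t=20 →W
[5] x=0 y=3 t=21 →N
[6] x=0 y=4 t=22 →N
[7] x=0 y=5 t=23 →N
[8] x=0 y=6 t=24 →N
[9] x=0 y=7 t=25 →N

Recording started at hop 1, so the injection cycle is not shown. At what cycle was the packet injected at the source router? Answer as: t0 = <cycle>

cyc[1] = 17 and cyc[k] = t0 + k·L for every k.
t0 = cyc[1] − L = 17 − 1 = 16.

t0 = 16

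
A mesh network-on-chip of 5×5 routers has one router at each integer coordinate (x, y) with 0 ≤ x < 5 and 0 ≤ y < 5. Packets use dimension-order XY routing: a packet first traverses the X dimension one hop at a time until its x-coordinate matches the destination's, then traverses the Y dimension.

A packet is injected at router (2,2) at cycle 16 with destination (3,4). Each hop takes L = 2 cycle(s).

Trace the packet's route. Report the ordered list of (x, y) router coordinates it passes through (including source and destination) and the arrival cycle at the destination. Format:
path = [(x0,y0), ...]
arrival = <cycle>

t=16: at (2,2)
t=18: at (3,2) after E
t=20: at (3,3) after N
t=22: at (3,4) after N

path = [(2,2), (3,2), (3,3), (3,4)]
arrival = 22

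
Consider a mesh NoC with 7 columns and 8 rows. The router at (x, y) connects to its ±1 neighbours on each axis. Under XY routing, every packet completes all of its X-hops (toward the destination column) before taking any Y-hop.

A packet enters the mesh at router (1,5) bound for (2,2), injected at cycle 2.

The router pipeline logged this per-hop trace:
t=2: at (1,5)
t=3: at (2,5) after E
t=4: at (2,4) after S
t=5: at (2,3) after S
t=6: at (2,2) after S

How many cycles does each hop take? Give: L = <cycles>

From hop 0 (2) to hop 1 (3): +1 cycles.
One hop costs L cycles, so L = 1.

L = 1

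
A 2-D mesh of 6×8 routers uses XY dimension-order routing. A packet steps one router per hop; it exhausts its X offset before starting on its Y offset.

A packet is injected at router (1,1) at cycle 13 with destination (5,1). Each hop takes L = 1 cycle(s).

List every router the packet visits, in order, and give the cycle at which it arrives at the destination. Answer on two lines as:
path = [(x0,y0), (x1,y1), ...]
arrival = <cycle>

src (1,1)  cyc=13
E→(2,1)  cyc=14
E→(3,1)  cyc=15
E→(4,1)  cyc=16
E→(5,1)  cyc=17

path = [(1,1), (2,1), (3,1), (4,1), (5,1)]
arrival = 17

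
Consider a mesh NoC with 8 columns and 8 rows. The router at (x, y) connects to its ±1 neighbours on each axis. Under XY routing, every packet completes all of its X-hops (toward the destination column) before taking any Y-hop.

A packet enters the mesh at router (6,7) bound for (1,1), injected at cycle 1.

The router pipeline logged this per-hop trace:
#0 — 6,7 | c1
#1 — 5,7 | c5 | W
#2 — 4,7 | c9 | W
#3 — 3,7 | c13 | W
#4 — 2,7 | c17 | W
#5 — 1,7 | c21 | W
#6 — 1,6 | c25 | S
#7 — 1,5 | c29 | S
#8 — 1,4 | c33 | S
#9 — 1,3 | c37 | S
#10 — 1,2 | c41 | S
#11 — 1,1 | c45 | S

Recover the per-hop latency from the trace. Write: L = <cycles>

L = 4

cyc[1] − cyc[0] = 5 − 1 = 4.
Each hop adds L, hence L = 4.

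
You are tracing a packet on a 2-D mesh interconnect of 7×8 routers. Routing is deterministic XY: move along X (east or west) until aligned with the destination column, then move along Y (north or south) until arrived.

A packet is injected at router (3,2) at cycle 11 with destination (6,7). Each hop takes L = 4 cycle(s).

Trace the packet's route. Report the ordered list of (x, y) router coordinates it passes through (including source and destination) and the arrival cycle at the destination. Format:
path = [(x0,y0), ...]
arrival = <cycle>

path = [(3,2), (4,2), (5,2), (6,2), (6,3), (6,4), (6,5), (6,6), (6,7)]
arrival = 43

hop 0: (3,2) @ cyc 11
hop 1: (4,2) @ cyc 15  [E]
hop 2: (5,2) @ cyc 19  [E]
hop 3: (6,2) @ cyc 23  [E]
hop 4: (6,3) @ cyc 27  [N]
hop 5: (6,4) @ cyc 31  [N]
hop 6: (6,5) @ cyc 35  [N]
hop 7: (6,6) @ cyc 39  [N]
hop 8: (6,7) @ cyc 43  [N]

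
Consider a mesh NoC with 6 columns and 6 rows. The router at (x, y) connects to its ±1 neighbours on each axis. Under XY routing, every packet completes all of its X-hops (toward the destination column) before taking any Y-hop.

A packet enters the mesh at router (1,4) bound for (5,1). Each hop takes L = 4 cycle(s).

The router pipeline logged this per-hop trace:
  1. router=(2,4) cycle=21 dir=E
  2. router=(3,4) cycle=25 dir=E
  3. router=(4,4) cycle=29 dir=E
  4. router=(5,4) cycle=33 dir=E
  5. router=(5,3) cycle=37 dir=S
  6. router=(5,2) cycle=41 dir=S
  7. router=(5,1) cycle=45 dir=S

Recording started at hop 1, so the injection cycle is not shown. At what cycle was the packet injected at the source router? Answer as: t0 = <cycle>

t0 = 17

Hop 1 reached at cycle 21; hop k is at t0 + k·L.
Therefore t0 = 21 − L = 17.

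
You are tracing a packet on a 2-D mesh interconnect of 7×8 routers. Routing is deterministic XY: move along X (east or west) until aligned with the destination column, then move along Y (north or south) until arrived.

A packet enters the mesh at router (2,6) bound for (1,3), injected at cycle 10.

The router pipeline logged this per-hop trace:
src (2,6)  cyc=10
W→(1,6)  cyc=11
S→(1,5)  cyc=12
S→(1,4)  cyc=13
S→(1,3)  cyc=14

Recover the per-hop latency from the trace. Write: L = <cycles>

Δcyc across hop 0→1: 11 − 10 = 1.
Per-hop latency L = Δcyc = 1.

L = 1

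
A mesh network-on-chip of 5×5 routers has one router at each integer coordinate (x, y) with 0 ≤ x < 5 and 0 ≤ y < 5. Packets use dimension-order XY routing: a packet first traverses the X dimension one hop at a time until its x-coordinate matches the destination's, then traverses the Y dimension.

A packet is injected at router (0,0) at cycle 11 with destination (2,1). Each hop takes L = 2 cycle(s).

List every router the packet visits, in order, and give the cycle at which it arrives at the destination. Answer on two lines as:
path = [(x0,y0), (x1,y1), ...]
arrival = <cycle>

hop 0: (0,0) @ cyc 11
hop 1: (1,0) @ cyc 13  [E]
hop 2: (2,0) @ cyc 15  [E]
hop 3: (2,1) @ cyc 17  [N]

path = [(0,0), (1,0), (2,0), (2,1)]
arrival = 17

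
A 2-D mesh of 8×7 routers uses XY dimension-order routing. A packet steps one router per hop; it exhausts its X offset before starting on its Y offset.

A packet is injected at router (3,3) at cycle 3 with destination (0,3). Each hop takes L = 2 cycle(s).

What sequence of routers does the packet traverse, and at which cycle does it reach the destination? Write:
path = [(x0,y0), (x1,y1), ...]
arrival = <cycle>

hop 0: (3,3) @ cyc 3
hop 1: (2,3) @ cyc 5  [W]
hop 2: (1,3) @ cyc 7  [W]
hop 3: (0,3) @ cyc 9  [W]

path = [(3,3), (2,3), (1,3), (0,3)]
arrival = 9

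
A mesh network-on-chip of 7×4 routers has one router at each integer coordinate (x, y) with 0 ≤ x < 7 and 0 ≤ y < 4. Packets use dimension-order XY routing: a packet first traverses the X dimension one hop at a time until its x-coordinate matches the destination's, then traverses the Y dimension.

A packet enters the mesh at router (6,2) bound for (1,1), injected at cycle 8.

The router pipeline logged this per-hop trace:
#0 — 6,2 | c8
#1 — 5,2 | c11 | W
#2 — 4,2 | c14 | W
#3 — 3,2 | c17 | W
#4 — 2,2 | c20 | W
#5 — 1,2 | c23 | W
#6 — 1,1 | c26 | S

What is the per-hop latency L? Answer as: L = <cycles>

Δcyc across hop 0→1: 11 − 8 = 3.
Per-hop latency L = Δcyc = 3.

L = 3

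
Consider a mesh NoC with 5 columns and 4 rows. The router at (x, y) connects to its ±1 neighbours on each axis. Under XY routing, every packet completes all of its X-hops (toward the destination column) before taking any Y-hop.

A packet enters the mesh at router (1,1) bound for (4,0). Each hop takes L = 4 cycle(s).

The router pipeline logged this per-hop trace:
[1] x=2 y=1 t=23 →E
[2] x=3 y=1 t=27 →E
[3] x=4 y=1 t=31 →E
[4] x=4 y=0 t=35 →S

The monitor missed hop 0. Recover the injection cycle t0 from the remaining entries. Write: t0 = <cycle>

At hop 1 the cycle is 23; in general cyc_k = t0 + kL.
So t0 = 23 − 1·4 = 19.

t0 = 19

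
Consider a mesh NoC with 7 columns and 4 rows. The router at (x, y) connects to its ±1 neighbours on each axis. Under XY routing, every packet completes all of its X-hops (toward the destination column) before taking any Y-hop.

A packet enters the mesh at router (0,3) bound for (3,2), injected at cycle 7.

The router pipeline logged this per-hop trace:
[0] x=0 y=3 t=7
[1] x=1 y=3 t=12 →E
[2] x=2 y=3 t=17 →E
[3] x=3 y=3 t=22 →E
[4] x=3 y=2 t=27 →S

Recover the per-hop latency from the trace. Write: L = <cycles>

Between hops 0 and 1 the cycle counter advances 12 − 7 = 5.
One hop costs L cycles, so L = 5.

L = 5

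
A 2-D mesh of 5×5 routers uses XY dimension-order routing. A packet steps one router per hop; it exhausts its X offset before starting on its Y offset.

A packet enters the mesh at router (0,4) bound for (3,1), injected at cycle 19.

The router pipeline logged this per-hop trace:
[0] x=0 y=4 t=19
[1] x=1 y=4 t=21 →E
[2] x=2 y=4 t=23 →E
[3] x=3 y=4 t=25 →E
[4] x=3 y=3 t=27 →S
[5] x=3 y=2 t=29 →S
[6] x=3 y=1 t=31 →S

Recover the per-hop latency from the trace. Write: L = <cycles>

L = 2

Δcyc across hop 0→1: 21 − 19 = 2.
One hop costs L cycles, so L = 2.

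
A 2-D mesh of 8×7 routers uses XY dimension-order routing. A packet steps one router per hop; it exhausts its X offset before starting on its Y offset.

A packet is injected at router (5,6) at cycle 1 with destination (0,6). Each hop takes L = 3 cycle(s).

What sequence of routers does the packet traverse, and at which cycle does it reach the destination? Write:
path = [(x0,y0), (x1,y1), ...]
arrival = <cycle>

path = [(5,6), (4,6), (3,6), (2,6), (1,6), (0,6)]
arrival = 16

src (5,6)  cyc=1
W→(4,6)  cyc=4
W→(3,6)  cyc=7
W→(2,6)  cyc=10
W→(1,6)  cyc=13
W→(0,6)  cyc=16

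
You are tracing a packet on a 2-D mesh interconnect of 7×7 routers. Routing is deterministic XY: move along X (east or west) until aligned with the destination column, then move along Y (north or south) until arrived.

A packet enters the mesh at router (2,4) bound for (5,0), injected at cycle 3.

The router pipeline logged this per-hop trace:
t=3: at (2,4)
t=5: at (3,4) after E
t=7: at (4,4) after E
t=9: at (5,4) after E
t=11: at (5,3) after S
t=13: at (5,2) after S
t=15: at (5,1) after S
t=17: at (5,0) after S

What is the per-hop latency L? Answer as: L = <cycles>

L = 2

cyc[1] − cyc[0] = 5 − 3 = 2.
Per-hop latency L = Δcyc = 2.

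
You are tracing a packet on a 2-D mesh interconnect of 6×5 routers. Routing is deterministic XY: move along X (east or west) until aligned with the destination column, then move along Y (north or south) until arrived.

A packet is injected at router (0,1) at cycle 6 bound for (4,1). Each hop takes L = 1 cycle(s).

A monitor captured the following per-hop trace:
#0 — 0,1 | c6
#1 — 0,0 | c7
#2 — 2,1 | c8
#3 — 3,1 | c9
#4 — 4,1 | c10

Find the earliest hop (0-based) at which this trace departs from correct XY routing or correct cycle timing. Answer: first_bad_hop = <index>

hop 1: step (+0,-1), +1 cyc — BAD: Y-move but x=0≠4

first_bad_hop = 1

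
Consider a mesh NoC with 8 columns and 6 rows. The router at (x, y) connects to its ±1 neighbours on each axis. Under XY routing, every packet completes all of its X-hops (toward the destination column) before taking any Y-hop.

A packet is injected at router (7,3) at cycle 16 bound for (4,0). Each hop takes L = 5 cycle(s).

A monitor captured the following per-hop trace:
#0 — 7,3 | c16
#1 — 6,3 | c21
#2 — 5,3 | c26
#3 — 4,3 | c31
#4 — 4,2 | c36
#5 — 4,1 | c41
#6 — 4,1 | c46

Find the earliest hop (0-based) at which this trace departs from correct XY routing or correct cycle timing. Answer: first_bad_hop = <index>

first_bad_hop = 6

[1] (-1,+0) / 5c ⇒ ok
[2] (-1,+0) / 5c ⇒ ok
[3] (-1,+0) / 5c ⇒ ok
[4] (+0,-1) / 5c ⇒ ok
[5] (+0,-1) / 5c ⇒ ok
[6] (+0,+0) / 5c ⇒ BAD: non-unit step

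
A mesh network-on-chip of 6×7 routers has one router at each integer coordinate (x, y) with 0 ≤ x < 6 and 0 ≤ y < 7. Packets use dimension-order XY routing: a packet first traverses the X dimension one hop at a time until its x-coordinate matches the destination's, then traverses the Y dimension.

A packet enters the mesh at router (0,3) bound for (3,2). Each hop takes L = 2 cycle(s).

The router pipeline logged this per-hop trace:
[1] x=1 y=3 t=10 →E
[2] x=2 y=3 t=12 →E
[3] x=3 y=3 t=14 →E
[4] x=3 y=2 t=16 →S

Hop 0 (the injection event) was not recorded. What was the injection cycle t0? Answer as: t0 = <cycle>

The first recorded entry is hop 1 at cycle 10.
So t0 = 10 − 1·2 = 8.

t0 = 8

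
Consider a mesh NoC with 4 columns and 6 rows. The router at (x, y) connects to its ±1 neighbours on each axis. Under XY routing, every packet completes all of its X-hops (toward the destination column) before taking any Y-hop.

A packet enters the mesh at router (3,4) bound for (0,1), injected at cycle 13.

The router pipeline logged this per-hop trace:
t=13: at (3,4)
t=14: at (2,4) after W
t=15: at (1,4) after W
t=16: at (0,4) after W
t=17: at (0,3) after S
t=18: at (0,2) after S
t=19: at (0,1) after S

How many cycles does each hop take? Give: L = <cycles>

Between hops 0 and 1 the cycle counter advances 14 − 13 = 1.
Each hop adds L, hence L = 1.

L = 1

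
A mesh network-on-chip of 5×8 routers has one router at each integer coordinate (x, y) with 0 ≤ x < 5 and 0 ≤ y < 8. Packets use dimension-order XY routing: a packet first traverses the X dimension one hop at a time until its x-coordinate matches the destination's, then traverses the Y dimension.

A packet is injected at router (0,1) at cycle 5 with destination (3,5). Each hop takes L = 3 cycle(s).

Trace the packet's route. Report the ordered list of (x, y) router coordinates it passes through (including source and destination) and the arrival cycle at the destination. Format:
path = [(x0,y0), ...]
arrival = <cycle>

src (0,1)  cyc=5
E→(1,1)  cyc=8
E→(2,1)  cyc=11
E→(3,1)  cyc=14
N→(3,2)  cyc=17
N→(3,3)  cyc=20
N→(3,4)  cyc=23
N→(3,5)  cyc=26

path = [(0,1), (1,1), (2,1), (3,1), (3,2), (3,3), (3,4), (3,5)]
arrival = 26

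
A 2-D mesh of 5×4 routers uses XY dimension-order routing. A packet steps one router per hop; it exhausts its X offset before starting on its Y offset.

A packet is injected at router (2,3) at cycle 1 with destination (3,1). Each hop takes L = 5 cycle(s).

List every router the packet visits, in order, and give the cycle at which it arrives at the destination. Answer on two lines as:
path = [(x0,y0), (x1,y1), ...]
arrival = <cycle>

t=1: at (2,3)
t=6: at (3,3) after E
t=11: at (3,2) after S
t=16: at (3,1) after S

path = [(2,3), (3,3), (3,2), (3,1)]
arrival = 16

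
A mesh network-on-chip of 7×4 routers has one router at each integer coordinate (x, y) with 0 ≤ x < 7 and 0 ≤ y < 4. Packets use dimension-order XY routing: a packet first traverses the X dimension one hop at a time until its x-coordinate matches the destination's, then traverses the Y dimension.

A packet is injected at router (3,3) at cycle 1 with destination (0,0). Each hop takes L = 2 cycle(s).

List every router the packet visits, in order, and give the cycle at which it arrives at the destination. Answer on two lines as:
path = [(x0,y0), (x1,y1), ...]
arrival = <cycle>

path = [(3,3), (2,3), (1,3), (0,3), (0,2), (0,1), (0,0)]
arrival = 13

  0. router=(3,3) cycle=1 (inject)
  1. router=(2,3) cycle=3 dir=W
  2. router=(1,3) cycle=5 dir=W
  3. router=(0,3) cycle=7 dir=W
  4. router=(0,2) cycle=9 dir=S
  5. router=(0,1) cycle=11 dir=S
  6. router=(0,0) cycle=13 dir=S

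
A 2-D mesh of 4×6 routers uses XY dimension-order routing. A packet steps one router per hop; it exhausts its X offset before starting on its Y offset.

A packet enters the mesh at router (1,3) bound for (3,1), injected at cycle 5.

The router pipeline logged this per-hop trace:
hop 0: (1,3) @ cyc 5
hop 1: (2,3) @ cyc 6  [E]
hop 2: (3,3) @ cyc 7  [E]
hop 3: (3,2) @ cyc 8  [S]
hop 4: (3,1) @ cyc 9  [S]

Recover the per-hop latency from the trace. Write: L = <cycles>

L = 1

From hop 0 (5) to hop 1 (6): +1 cycles.
Each hop adds L, hence L = 1.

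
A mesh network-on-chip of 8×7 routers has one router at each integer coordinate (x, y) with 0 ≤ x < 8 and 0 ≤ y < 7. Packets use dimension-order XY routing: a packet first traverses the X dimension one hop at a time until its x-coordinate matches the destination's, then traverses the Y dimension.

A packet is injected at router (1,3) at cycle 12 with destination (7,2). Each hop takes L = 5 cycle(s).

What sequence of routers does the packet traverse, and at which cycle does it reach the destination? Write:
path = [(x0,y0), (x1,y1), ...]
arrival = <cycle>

path = [(1,3), (2,3), (3,3), (4,3), (5,3), (6,3), (7,3), (7,2)]
arrival = 47

#0 — 1,3 | c12
#1 — 2,3 | c17 | E
#2 — 3,3 | c22 | E
#3 — 4,3 | c27 | E
#4 — 5,3 | c32 | E
#5 — 6,3 | c37 | E
#6 — 7,3 | c42 | E
#7 — 7,2 | c47 | S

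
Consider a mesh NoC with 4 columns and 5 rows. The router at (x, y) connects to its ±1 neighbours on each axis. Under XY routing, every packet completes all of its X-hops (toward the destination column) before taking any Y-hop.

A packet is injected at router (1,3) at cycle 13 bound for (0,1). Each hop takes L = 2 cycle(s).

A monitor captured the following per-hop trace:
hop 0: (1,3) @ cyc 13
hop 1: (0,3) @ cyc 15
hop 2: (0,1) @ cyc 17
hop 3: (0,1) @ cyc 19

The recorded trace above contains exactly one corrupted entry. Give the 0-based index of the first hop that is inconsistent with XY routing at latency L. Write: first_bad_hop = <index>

first_bad_hop = 2

check 1→ d=(-1,0) cyc+2: ok
check 2→ d=(0,-2) cyc+2: BAD: non-unit step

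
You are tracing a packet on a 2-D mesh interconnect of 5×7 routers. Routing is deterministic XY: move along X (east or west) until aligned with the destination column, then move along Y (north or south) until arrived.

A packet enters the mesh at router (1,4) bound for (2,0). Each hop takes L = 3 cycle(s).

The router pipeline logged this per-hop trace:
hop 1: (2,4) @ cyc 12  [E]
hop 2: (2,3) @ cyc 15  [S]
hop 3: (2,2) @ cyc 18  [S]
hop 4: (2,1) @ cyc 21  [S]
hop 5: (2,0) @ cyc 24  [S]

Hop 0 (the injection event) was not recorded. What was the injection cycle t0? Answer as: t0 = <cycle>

t0 = 9

cyc[1] = 12 and cyc[k] = t0 + k·L for every k.
So t0 = 12 − 1·3 = 9.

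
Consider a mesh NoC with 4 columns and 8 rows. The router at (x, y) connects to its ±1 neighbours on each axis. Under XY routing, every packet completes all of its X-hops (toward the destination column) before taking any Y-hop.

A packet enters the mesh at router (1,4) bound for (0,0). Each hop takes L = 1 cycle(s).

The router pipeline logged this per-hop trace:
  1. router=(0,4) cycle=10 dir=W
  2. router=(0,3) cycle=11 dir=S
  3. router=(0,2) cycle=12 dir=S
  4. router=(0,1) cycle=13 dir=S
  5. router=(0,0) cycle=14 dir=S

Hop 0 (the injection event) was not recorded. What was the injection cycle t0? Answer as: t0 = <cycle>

t0 = 9

The first recorded entry is hop 1 at cycle 10.
So t0 = 10 − 1·1 = 9.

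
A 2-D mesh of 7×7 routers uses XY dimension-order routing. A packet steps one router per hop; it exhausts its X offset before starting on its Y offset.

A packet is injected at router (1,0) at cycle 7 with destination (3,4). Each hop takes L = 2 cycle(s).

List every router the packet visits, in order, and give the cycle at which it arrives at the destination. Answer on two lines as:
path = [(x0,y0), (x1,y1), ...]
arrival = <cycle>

path = [(1,0), (2,0), (3,0), (3,1), (3,2), (3,3), (3,4)]
arrival = 19

hop 0: (1,0) @ cyc 7
hop 1: (2,0) @ cyc 9  [E]
hop 2: (3,0) @ cyc 11  [E]
hop 3: (3,1) @ cyc 13  [N]
hop 4: (3,2) @ cyc 15  [N]
hop 5: (3,3) @ cyc 17  [N]
hop 6: (3,4) @ cyc 19  [N]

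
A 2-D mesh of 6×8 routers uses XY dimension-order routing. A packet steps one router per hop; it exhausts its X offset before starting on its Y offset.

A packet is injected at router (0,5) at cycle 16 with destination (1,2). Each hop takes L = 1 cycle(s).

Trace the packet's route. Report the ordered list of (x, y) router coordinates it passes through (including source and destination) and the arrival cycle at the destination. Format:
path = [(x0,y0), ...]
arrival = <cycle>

path = [(0,5), (1,5), (1,4), (1,3), (1,2)]
arrival = 20

[0] x=0 y=5 t=16
[1] x=1 y=5 t=17 →E
[2] x=1 y=4 t=18 →S
[3] x=1 y=3 t=19 →S
[4] x=1 y=2 t=20 →S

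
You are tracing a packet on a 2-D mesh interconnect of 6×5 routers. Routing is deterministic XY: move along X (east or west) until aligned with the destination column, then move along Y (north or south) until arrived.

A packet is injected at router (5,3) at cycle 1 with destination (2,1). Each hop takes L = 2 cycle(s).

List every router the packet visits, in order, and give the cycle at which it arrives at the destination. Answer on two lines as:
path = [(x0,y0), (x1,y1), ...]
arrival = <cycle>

path = [(5,3), (4,3), (3,3), (2,3), (2,2), (2,1)]
arrival = 11

hop 0: (5,3) @ cyc 1
hop 1: (4,3) @ cyc 3  [W]
hop 2: (3,3) @ cyc 5  [W]
hop 3: (2,3) @ cyc 7  [W]
hop 4: (2,2) @ cyc 9  [S]
hop 5: (2,1) @ cyc 11  [S]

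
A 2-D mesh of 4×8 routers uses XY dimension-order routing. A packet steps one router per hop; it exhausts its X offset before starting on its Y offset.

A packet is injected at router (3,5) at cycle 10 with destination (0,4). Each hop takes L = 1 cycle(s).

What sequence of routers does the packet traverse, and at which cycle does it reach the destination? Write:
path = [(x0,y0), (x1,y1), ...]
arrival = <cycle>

  0. router=(3,5) cycle=10 (inject)
  1. router=(2,5) cycle=11 dir=W
  2. router=(1,5) cycle=12 dir=W
  3. router=(0,5) cycle=13 dir=W
  4. router=(0,4) cycle=14 dir=S

path = [(3,5), (2,5), (1,5), (0,5), (0,4)]
arrival = 14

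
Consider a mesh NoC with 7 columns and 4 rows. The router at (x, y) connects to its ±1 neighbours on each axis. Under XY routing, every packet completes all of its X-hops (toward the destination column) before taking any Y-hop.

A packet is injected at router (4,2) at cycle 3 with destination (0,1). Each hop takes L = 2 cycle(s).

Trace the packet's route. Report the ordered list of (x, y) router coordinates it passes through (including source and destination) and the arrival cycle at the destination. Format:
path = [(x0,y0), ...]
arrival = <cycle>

t=3: at (4,2)
t=5: at (3,2) after W
t=7: at (2,2) after W
t=9: at (1,2) after W
t=11: at (0,2) after W
t=13: at (0,1) after S

path = [(4,2), (3,2), (2,2), (1,2), (0,2), (0,1)]
arrival = 13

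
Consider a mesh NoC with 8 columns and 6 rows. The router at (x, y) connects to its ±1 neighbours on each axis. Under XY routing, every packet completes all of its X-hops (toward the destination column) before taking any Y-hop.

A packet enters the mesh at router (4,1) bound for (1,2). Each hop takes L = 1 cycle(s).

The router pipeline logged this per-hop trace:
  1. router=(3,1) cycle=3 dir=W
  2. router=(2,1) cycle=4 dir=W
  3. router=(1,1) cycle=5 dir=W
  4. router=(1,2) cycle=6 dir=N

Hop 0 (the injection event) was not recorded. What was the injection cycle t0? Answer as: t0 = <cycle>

cyc[1] = 3 and cyc[k] = t0 + k·L for every k.
Subtract one hop: t0 = 3 − 1 = 2.

t0 = 2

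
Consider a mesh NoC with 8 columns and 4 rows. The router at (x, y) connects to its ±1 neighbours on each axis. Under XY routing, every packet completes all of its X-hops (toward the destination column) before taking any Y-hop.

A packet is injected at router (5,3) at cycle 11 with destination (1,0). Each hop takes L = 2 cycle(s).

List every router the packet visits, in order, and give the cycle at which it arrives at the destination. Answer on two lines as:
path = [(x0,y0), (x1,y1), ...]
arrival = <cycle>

[0] x=5 y=3 t=11
[1] x=4 y=3 t=13 →W
[2] x=3 y=3 t=15 →W
[3] x=2 y=3 t=17 →W
[4] x=1 y=3 t=19 →W
[5] x=1 y=2 t=21 →S
[6] x=1 y=1 t=23 →S
[7] x=1 y=0 t=25 →S

path = [(5,3), (4,3), (3,3), (2,3), (1,3), (1,2), (1,1), (1,0)]
arrival = 25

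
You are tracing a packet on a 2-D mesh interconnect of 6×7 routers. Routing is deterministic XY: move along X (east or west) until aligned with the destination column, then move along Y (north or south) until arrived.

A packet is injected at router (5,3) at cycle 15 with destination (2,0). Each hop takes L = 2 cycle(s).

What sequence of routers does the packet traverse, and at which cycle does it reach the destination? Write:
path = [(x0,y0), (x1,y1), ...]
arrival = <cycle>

src (5,3)  cyc=15
W→(4,3)  cyc=17
W→(3,3)  cyc=19
W→(2,3)  cyc=21
S→(2,2)  cyc=23
S→(2,1)  cyc=25
S→(2,0)  cyc=27

path = [(5,3), (4,3), (3,3), (2,3), (2,2), (2,1), (2,0)]
arrival = 27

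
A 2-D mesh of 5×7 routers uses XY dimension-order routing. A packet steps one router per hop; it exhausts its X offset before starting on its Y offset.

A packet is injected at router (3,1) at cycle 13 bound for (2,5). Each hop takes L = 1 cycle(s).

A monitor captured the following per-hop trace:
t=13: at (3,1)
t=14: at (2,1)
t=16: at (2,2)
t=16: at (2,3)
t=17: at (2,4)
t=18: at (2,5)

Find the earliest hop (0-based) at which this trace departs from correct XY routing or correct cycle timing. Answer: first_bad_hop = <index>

first_bad_hop = 2

hop 1: step (-1,+0), +1 cyc — ok
hop 2: step (+0,+1), +2 cyc — BAD: Δcyc=2≠L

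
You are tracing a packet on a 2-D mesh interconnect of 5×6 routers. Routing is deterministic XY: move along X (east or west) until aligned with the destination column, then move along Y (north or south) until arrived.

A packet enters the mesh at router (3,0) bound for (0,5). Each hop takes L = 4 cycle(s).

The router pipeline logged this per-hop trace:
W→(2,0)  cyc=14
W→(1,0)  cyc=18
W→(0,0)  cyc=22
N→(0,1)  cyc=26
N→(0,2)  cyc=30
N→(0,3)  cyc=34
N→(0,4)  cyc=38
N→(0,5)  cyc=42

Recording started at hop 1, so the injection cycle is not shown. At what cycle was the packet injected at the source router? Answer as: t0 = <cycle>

t0 = 10

At hop 1 the cycle is 14; in general cyc_k = t0 + kL.
So t0 = 14 − 1·4 = 10.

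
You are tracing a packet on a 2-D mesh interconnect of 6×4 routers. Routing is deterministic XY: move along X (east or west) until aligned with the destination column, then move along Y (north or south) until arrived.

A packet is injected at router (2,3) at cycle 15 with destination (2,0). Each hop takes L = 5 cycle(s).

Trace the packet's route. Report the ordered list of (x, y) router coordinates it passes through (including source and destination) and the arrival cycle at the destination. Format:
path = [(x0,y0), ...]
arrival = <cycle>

[0] x=2 y=3 t=15
[1] x=2 y=2 t=20 →S
[2] x=2 y=1 t=25 →S
[3] x=2 y=0 t=30 →S

path = [(2,3), (2,2), (2,1), (2,0)]
arrival = 30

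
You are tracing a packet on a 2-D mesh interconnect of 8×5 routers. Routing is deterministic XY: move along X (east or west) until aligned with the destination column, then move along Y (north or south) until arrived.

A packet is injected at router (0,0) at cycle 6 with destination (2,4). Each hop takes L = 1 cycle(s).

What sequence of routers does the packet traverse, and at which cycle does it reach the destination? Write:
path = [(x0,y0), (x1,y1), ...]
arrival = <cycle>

path = [(0,0), (1,0), (2,0), (2,1), (2,2), (2,3), (2,4)]
arrival = 12

src (0,0)  cyc=6
E→(1,0)  cyc=7
E→(2,0)  cyc=8
N→(2,1)  cyc=9
N→(2,2)  cyc=10
N→(2,3)  cyc=11
N→(2,4)  cyc=12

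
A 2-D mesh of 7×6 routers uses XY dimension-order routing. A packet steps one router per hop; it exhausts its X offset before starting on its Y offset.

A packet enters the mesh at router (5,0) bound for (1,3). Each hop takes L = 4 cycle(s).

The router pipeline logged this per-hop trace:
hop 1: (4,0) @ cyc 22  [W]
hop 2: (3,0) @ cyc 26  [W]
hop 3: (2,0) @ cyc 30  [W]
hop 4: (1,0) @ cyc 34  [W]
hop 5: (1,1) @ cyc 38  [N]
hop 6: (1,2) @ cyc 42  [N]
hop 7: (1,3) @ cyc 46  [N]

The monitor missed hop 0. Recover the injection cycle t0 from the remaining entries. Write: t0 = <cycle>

At hop 1 the cycle is 22; in general cyc_k = t0 + kL.
Therefore t0 = 22 − L = 18.

t0 = 18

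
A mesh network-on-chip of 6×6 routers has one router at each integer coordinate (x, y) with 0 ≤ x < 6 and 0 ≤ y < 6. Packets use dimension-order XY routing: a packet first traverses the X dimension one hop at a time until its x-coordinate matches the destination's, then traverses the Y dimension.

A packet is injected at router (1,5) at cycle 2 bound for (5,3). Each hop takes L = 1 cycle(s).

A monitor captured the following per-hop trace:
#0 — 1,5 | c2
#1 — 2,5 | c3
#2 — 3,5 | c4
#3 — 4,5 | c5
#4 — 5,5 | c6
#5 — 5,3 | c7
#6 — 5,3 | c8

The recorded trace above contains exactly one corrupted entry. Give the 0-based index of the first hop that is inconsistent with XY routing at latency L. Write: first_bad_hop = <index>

  1: Δx=+1 Δy=+0 Δt=1 [ok]
  2: Δx=+1 Δy=+0 Δt=1 [ok]
  3: Δx=+1 Δy=+0 Δt=1 [ok]
  4: Δx=+1 Δy=+0 Δt=1 [ok]
  5: Δx=+0 Δy=-2 Δt=1 [BAD: non-unit step]

first_bad_hop = 5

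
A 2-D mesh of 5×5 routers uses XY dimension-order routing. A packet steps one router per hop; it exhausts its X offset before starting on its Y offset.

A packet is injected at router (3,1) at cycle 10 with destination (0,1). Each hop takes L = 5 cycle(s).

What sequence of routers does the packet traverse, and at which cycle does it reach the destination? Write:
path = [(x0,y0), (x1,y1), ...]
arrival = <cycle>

t=10: at (3,1)
t=15: at (2,1) after W
t=20: at (1,1) after W
t=25: at (0,1) after W

path = [(3,1), (2,1), (1,1), (0,1)]
arrival = 25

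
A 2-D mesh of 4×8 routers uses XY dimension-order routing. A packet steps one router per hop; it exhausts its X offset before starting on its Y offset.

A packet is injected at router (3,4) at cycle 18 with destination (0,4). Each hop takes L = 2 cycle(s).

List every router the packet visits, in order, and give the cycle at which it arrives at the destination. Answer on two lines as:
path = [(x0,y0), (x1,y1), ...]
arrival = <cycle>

path = [(3,4), (2,4), (1,4), (0,4)]
arrival = 24

[0] x=3 y=4 t=18
[1] x=2 y=4 t=20 →W
[2] x=1 y=4 t=22 →W
[3] x=0 y=4 t=24 →W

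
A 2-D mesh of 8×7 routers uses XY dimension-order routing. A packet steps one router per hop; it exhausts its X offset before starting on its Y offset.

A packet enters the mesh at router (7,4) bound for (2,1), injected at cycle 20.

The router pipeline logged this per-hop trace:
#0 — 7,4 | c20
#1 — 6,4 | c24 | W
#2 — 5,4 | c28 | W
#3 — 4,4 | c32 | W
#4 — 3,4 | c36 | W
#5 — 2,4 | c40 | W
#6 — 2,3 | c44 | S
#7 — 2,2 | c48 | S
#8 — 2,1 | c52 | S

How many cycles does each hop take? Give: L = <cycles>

Δcyc across hop 0→1: 24 − 20 = 4.
Per-hop latency L = Δcyc = 4.

L = 4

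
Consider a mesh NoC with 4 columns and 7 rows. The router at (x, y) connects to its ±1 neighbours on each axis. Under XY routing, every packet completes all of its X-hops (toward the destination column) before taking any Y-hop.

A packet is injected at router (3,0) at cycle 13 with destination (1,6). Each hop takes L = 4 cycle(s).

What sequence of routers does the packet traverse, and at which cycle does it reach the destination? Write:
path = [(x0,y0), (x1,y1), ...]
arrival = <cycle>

path = [(3,0), (2,0), (1,0), (1,1), (1,2), (1,3), (1,4), (1,5), (1,6)]
arrival = 45

t=13: at (3,0)
t=17: at (2,0) after W
t=21: at (1,0) after W
t=25: at (1,1) after N
t=29: at (1,2) after N
t=33: at (1,3) after N
t=37: at (1,4) after N
t=41: at (1,5) after N
t=45: at (1,6) after N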